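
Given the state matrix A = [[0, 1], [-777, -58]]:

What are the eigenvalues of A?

det(A - λI) = λ² - (-58)λ + 777 = (λ - (-37))(λ - (-21)). Eigenvalues: -37, -21.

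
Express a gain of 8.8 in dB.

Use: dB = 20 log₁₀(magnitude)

dB = 20 log₁₀(8.8) = 18.9 dB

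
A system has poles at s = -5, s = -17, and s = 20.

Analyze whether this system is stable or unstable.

Pole(s) at s = 20 are not in the left half-plane. System is unstable.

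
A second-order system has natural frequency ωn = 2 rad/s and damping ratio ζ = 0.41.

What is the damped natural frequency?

ωd = ωn√(1 - ζ²) = 2√(1 - 0.41²) = 1.82 rad/s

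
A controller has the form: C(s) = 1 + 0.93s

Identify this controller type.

This is a Proportional-Derivative (PD) controller.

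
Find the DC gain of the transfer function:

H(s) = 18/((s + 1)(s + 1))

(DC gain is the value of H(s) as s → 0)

DC gain = H(0) = 18/(1 × 1) = 18/1 = 18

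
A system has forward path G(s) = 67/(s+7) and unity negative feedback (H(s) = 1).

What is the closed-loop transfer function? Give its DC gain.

T(s) = G/(1+GH) = [67/(s+7)] / [1 + 67/(s+7)] = 67/(s+7+67) = 67/(s+74). DC gain = 67/74 = 0.9054.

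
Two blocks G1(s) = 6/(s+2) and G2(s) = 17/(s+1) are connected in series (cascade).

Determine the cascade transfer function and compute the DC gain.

Series: multiply transfer functions. G_eq = 6/(s+2) × 17/(s+1) = 102/((s+2)(s+1)). DC gain = 102/(2×1) = 51.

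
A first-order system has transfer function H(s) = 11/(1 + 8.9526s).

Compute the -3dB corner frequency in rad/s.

Corner frequency = 1/τ = 1/8.9526 = 0.112 rad/s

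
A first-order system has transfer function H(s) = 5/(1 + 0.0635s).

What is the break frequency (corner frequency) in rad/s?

Corner frequency = 1/τ = 1/0.0635 = 15.748 rad/s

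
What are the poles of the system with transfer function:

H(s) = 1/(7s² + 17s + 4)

Discriminant = 17² - 4×7×4 = 289 - 112 = 177 > 0, so two distinct real poles. Using quadratic formula: s = (-17 ± √177)/(2×7) = (-17 ± √177)/14, with √177 ≈ 13.3041. s₁ ≈ -0.2640, s₂ ≈ -2.1646. Poles: s₁ = -0.2640, s₂ = -2.1646.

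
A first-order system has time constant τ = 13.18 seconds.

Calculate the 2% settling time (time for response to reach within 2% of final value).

For first-order system, 2% settling time ≈ 4τ = 4 × 13.18 = 52.72 s.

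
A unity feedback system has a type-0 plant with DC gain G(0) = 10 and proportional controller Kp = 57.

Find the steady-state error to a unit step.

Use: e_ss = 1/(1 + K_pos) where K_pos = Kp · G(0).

K_pos = Kp · G(0) = 57 × 10 = 570. e_ss = 1/(1 + 570) = 0.0018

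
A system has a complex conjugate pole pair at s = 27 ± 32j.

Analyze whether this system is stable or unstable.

Real part of poles is 27 (> 0, right half-plane). Unstable.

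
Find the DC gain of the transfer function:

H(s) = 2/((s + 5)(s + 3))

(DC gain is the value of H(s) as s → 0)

DC gain = H(0) = 2/(5 × 3) = 2/15 = 0.1333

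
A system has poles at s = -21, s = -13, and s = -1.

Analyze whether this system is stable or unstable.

All poles are in the left half-plane. System is stable.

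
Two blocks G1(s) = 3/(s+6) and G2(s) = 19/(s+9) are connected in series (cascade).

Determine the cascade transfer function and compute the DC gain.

Series: multiply transfer functions. G_eq = 3/(s+6) × 19/(s+9) = 57/((s+6)(s+9)). DC gain = 57/(6×9) = 1.0556.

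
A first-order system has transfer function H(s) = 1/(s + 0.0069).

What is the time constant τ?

For H(s) = 1/(s + 1/τ), the pole is at -1/τ = -0.0069, so τ = 1/0.0069 = 144.9 s.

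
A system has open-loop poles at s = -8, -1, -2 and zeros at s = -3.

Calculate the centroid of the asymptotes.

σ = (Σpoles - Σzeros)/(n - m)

σ = (Σpoles - Σzeros)/(n - m) = (-11 - (-3))/(3 - 1) = -8/2 = -4.0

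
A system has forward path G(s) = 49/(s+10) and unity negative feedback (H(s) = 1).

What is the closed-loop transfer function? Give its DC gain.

T(s) = G/(1+GH) = [49/(s+10)] / [1 + 49/(s+10)] = 49/(s+10+49) = 49/(s+59). DC gain = 49/59 = 0.8305.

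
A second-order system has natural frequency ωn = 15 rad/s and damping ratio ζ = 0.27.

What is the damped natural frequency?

ωd = ωn√(1 - ζ²) = 15√(1 - 0.27²) = 14.44 rad/s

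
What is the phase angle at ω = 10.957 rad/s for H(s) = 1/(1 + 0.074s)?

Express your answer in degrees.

Phase = -arctan(ωτ) = -arctan(10.957 × 0.074) = -39.0°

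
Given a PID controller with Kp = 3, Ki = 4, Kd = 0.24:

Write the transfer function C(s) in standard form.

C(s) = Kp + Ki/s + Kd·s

Substituting values: C(s) = 3 + 4/s + 0.24s = (0.24s² + 3s + 4)/s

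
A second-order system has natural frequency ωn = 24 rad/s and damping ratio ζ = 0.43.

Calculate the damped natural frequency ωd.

ωd = ωn√(1 - ζ²) = 24√(1 - 0.43²) = 21.67 rad/s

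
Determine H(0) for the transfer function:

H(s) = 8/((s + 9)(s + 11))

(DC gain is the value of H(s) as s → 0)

DC gain = H(0) = 8/(9 × 11) = 8/99 = 0.0808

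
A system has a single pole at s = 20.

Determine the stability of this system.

Pole at s = 20 is in the right half-plane. Unstable.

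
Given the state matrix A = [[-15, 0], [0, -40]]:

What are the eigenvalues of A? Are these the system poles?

For diagonal matrix, eigenvalues are diagonal entries: λ₁ = -15, λ₂ = -40. Eigenvalues of A = system poles.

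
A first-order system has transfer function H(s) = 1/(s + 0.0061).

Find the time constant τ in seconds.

For H(s) = 1/(s + 1/τ), the pole is at -1/τ = -0.0061, so τ = 1/0.0061 = 163.9 s.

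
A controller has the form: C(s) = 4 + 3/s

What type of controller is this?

This is a Proportional-Integral (PI) controller.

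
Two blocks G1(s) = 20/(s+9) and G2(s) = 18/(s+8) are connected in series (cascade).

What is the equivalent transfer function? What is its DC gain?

Series: multiply transfer functions. G_eq = 20/(s+9) × 18/(s+8) = 360/((s+9)(s+8)). DC gain = 360/(9×8) = 5.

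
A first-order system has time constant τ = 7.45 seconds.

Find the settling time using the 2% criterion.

For first-order system, 2% settling time ≈ 4τ = 4 × 7.45 = 29.8 s.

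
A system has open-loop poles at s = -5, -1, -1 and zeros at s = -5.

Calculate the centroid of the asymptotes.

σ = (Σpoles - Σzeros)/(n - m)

σ = (Σpoles - Σzeros)/(n - m) = (-7 - (-5))/(3 - 1) = -2/2 = -1.0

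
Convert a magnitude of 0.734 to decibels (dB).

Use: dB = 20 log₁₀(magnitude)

dB = 20 log₁₀(0.734) = -2.7 dB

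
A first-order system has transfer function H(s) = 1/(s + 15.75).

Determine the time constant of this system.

For H(s) = 1/(s + 1/τ), the pole is at -1/τ = -15.75, so τ = 1/15.75 = 0.0635 s.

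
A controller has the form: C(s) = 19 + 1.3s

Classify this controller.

This is a Proportional-Derivative (PD) controller.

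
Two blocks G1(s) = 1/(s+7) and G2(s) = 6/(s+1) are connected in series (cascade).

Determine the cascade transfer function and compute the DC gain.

Series: multiply transfer functions. G_eq = 1/(s+7) × 6/(s+1) = 6/((s+7)(s+1)). DC gain = 6/(7×1) = 0.8571.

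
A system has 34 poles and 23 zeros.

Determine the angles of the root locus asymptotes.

n - m = 34 - 23 = 11. Angles: θk = (2k + 1)·180°/11 = 16.36°, 49.09°, 81.82°, 114.55°, 147.27°, 180°, 212.73°, 245.45°, 278.18°, 310.91°, 343.64°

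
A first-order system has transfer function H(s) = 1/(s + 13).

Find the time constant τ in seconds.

For H(s) = 1/(s + 1/τ), the pole is at -1/τ = -13, so τ = 1/13 = 0.0769 s.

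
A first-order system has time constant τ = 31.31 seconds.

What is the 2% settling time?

For first-order system, 2% settling time ≈ 4τ = 4 × 31.31 = 125.24 s.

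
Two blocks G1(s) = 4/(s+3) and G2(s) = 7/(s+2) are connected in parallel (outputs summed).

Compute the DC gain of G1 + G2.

Parallel: G_eq = G1 + G2. DC gain = G1(0) + G2(0) = 4/3 + 7/2 = 1.3333 + 3.5 = 4.8333.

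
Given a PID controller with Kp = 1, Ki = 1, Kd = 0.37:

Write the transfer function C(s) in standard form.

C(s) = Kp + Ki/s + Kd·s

Substituting values: C(s) = 1 + 1/s + 0.37s = (0.37s² + s + 1)/s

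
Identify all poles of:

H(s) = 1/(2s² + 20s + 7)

Discriminant = 20² - 4×2×7 = 400 - 56 = 344 > 0, so two distinct real poles. Using quadratic formula: s = (-20 ± √344)/(2×2) = (-20 ± √344)/4, with √344 ≈ 18.5472. s₁ ≈ -0.3632, s₂ ≈ -9.6368. Poles: s₁ = -0.3632, s₂ = -9.6368.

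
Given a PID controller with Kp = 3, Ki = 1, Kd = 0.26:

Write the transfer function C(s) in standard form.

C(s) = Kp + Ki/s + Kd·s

Substituting values: C(s) = 3 + 1/s + 0.26s = (0.26s² + 3s + 1)/s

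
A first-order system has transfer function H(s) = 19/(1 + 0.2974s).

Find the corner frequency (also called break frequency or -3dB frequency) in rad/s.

Corner frequency = 1/τ = 1/0.2974 = 3.362 rad/s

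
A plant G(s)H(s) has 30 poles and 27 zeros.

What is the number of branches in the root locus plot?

Root locus has n branches where n = number of poles = 30.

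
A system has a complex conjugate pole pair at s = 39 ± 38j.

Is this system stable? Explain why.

Real part of poles is 39 (> 0, right half-plane). Unstable.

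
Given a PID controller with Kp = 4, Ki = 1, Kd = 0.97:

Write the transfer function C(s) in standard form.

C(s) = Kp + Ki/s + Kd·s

Substituting values: C(s) = 4 + 1/s + 0.97s = (0.97s² + 4s + 1)/s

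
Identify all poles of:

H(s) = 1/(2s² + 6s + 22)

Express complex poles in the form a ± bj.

Discriminant = 6² - 4×2×22 = 36 - 176 = -140 < 0, so the poles are a complex conjugate pair s = (-6 ± j√140)/(2×2). Real part = -6/(2×2) = -6/4 = -1.5; imaginary part = ±√140/(2×2) ≈ 2.9580. Poles: s = -1.5 ± 2.9580j.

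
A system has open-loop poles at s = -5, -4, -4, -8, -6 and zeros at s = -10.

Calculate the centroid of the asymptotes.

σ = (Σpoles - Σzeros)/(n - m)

σ = (Σpoles - Σzeros)/(n - m) = (-27 - (-10))/(5 - 1) = -17/4 = -4.25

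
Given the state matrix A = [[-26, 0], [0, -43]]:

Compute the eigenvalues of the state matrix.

For diagonal matrix, eigenvalues are diagonal entries: λ₁ = -26, λ₂ = -43.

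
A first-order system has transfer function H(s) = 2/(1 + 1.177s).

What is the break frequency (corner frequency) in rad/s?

Corner frequency = 1/τ = 1/1.177 = 0.85 rad/s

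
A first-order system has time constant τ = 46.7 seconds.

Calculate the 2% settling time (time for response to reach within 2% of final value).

For first-order system, 2% settling time ≈ 4τ = 4 × 46.7 = 186.8 s.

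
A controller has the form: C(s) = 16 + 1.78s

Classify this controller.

This is a Proportional-Derivative (PD) controller.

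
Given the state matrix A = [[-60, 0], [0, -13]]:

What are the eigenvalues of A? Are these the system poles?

For diagonal matrix, eigenvalues are diagonal entries: λ₁ = -60, λ₂ = -13. Eigenvalues of A = system poles.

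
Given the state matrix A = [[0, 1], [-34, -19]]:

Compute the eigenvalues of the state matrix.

det(A - λI) = λ² - (-19)λ + 34 = (λ - (-17))(λ - (-2)). Eigenvalues: -17, -2.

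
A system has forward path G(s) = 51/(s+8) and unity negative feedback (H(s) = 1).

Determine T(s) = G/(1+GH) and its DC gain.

T(s) = G/(1+GH) = [51/(s+8)] / [1 + 51/(s+8)] = 51/(s+8+51) = 51/(s+59). DC gain = 51/59 = 0.8644.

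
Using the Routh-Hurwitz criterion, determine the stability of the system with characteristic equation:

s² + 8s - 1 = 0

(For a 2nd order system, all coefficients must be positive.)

Coefficients: 1, 8, -1. c=-1 not positive, so system is unstable.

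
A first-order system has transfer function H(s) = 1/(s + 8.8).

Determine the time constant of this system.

For H(s) = 1/(s + 1/τ), the pole is at -1/τ = -8.8, so τ = 1/8.8 = 0.1136 s.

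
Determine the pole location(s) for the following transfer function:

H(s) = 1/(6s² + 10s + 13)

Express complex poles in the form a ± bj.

Discriminant = 10² - 4×6×13 = 100 - 312 = -212 < 0, so the poles are a complex conjugate pair s = (-10 ± j√212)/(2×6). Real part = -10/(2×6) = -10/12 ≈ -0.8333; imaginary part = ±√212/(2×6) ≈ 1.2134. Poles: s = -0.8333 ± 1.2134j.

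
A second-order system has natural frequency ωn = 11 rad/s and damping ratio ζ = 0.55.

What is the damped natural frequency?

ωd = ωn√(1 - ζ²) = 11√(1 - 0.55²) = 9.19 rad/s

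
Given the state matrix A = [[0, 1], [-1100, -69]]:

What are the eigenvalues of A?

det(A - λI) = λ² - (-69)λ + 1100 = (λ - (-25))(λ - (-44)). Eigenvalues: -25, -44.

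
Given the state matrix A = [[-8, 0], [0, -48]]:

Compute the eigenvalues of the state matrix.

For diagonal matrix, eigenvalues are diagonal entries: λ₁ = -8, λ₂ = -48.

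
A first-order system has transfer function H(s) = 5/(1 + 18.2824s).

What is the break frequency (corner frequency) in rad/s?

Corner frequency = 1/τ = 1/18.2824 = 0.055 rad/s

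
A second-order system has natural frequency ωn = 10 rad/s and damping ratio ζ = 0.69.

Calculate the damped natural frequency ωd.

ωd = ωn√(1 - ζ²) = 10√(1 - 0.69²) = 7.24 rad/s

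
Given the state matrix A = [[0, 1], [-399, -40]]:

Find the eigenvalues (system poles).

det(A - λI) = λ² - (-40)λ + 399 = (λ - (-19))(λ - (-21)). Eigenvalues: -19, -21.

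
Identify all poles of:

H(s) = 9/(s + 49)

Pole is where denominator = 0: s + 49 = 0, so s = -49.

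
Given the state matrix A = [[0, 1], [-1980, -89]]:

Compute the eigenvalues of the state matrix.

det(A - λI) = λ² - (-89)λ + 1980 = (λ - (-45))(λ - (-44)). Eigenvalues: -45, -44.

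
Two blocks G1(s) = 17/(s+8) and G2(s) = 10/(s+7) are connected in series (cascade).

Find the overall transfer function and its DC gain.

Series: multiply transfer functions. G_eq = 17/(s+8) × 10/(s+7) = 170/((s+8)(s+7)). DC gain = 170/(8×7) = 3.0357.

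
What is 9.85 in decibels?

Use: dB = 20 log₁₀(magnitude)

dB = 20 log₁₀(9.85) = 19.9 dB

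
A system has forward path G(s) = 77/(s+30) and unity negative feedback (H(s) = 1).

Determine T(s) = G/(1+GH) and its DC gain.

T(s) = G/(1+GH) = [77/(s+30)] / [1 + 77/(s+30)] = 77/(s+30+77) = 77/(s+107). DC gain = 77/107 = 0.7196.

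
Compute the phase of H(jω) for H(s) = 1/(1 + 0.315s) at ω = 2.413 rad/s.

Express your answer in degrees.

Phase = -arctan(ωτ) = -arctan(2.413 × 0.315) = -37.2°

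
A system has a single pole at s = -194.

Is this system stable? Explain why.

Pole at s = -194 is in the left half-plane. Stable.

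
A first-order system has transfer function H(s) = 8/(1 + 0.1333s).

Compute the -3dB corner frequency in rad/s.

Corner frequency = 1/τ = 1/0.1333 = 7.502 rad/s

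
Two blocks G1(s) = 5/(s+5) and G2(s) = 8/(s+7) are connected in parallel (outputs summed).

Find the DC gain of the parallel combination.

Parallel: G_eq = G1 + G2. DC gain = G1(0) + G2(0) = 5/5 + 8/7 = 1 + 1.1429 = 2.1429.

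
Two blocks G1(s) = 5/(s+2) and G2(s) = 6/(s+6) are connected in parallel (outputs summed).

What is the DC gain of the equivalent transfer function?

Parallel: G_eq = G1 + G2. DC gain = G1(0) + G2(0) = 5/2 + 6/6 = 2.5 + 1 = 3.5.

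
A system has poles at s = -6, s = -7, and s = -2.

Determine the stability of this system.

All poles are in the left half-plane. System is stable.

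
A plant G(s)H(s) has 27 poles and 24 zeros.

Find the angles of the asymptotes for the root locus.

n - m = 27 - 24 = 3. Angles: θk = (2k + 1)·180°/3 = 60°, 180°, 300°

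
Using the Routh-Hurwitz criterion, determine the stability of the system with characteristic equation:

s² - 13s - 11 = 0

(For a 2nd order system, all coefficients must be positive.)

Coefficients: 1, -13, -11. b=-13, c=-11 not positive, so system is unstable.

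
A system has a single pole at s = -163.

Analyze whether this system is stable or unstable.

Pole at s = -163 is in the left half-plane. Stable.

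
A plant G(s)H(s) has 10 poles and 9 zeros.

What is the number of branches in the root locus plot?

Root locus has n branches where n = number of poles = 10.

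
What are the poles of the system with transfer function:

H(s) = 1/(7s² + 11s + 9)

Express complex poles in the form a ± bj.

Discriminant = 11² - 4×7×9 = 121 - 252 = -131 < 0, so the poles are a complex conjugate pair s = (-11 ± j√131)/(2×7). Real part = -11/(2×7) = -11/14 ≈ -0.7857; imaginary part = ±√131/(2×7) ≈ 0.8175. Poles: s = -0.7857 ± 0.8175j.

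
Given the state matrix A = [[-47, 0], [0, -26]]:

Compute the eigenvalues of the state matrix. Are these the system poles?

For diagonal matrix, eigenvalues are diagonal entries: λ₁ = -47, λ₂ = -26. Eigenvalues of A = system poles.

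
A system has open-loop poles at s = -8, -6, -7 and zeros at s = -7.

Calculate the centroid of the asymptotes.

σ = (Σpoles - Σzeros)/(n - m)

σ = (Σpoles - Σzeros)/(n - m) = (-21 - (-7))/(3 - 1) = -14/2 = -7.0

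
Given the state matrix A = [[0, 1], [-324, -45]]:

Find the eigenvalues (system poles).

det(A - λI) = λ² - (-45)λ + 324 = (λ - (-36))(λ - (-9)). Eigenvalues: -36, -9.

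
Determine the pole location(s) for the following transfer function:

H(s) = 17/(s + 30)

Pole is where denominator = 0: s + 30 = 0, so s = -30.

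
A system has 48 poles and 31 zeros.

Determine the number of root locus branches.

Root locus has n branches where n = number of poles = 48.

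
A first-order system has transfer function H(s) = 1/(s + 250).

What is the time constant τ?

For H(s) = 1/(s + 1/τ), the pole is at -1/τ = -250, so τ = 1/250 = 0.004 s.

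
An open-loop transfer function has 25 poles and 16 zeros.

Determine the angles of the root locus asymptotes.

n - m = 25 - 16 = 9. Angles: θk = (2k + 1)·180°/9 = 20°, 60°, 100°, 140°, 180°, 220°, 260°, 300°, 340°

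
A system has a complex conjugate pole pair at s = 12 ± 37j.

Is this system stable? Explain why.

Real part of poles is 12 (> 0, right half-plane). Unstable.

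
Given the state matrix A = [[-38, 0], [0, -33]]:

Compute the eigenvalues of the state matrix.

For diagonal matrix, eigenvalues are diagonal entries: λ₁ = -38, λ₂ = -33.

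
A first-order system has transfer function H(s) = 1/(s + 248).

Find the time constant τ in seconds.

For H(s) = 1/(s + 1/τ), the pole is at -1/τ = -248, so τ = 1/248 = 0.0040 s.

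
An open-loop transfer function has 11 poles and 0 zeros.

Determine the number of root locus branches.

Root locus has n branches where n = number of poles = 11.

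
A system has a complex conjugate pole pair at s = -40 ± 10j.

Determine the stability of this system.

Real part of poles is -40 (< 0, left half-plane). Stable.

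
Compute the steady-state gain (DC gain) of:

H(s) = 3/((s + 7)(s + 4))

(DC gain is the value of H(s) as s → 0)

DC gain = H(0) = 3/(7 × 4) = 3/28 = 0.1071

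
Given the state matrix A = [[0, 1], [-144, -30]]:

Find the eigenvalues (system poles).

det(A - λI) = λ² - (-30)λ + 144 = (λ - (-24))(λ - (-6)). Eigenvalues: -24, -6.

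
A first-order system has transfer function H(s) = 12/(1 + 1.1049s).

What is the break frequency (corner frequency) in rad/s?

Corner frequency = 1/τ = 1/1.1049 = 0.905 rad/s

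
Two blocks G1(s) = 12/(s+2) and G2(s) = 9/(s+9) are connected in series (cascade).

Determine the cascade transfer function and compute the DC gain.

Series: multiply transfer functions. G_eq = 12/(s+2) × 9/(s+9) = 108/((s+2)(s+9)). DC gain = 108/(2×9) = 6.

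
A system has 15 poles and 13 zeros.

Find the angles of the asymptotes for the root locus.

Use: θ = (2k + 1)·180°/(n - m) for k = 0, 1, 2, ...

n - m = 15 - 13 = 2. Angles: θk = (2k + 1)·180°/2 = 90°, 270°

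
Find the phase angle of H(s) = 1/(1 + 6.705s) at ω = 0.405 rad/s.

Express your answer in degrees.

Phase = -arctan(ωτ) = -arctan(0.405 × 6.705) = -69.8°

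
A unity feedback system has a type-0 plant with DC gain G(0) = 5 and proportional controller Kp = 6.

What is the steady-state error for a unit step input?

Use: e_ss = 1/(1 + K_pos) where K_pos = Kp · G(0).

K_pos = Kp · G(0) = 6 × 5 = 30. e_ss = 1/(1 + 30) = 0.0323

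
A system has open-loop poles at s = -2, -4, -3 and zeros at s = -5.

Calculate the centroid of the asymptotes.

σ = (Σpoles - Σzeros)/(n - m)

σ = (Σpoles - Σzeros)/(n - m) = (-9 - (-5))/(3 - 1) = -4/2 = -2.0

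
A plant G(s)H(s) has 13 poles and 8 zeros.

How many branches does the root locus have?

Root locus has n branches where n = number of poles = 13.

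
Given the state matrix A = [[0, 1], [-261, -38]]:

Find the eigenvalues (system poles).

det(A - λI) = λ² - (-38)λ + 261 = (λ - (-29))(λ - (-9)). Eigenvalues: -29, -9.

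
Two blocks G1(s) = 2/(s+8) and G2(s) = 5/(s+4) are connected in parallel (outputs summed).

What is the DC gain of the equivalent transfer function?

Parallel: G_eq = G1 + G2. DC gain = G1(0) + G2(0) = 2/8 + 5/4 = 0.25 + 1.25 = 1.5.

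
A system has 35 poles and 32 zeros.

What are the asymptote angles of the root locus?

n - m = 35 - 32 = 3. Angles: θk = (2k + 1)·180°/3 = 60°, 180°, 300°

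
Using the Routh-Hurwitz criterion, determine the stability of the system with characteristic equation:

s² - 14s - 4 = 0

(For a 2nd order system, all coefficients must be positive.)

Coefficients: 1, -14, -4. b=-14, c=-4 not positive, so system is unstable.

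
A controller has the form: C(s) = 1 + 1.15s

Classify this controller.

This is a Proportional-Derivative (PD) controller.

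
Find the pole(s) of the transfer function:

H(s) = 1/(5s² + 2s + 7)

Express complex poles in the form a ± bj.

Discriminant = 2² - 4×5×7 = 4 - 140 = -136 < 0, so the poles are a complex conjugate pair s = (-2 ± j√136)/(2×5). Real part = -2/(2×5) = -2/10 = -0.2; imaginary part = ±√136/(2×5) ≈ 1.1662. Poles: s = -0.2 ± 1.1662j.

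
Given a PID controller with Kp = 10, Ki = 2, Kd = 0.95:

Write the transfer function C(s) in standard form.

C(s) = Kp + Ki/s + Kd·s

Substituting values: C(s) = 10 + 2/s + 0.95s = (0.95s² + 10s + 2)/s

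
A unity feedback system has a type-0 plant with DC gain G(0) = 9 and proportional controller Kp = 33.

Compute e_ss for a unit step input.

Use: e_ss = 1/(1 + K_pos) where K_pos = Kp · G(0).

K_pos = Kp · G(0) = 33 × 9 = 297. e_ss = 1/(1 + 297) = 0.0034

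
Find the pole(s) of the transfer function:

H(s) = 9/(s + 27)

Pole is where denominator = 0: s + 27 = 0, so s = -27.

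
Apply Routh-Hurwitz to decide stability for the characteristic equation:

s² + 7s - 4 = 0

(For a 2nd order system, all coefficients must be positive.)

Coefficients: 1, 7, -4. c=-4 not positive, so system is unstable.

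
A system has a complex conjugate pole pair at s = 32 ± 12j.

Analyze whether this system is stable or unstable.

Real part of poles is 32 (> 0, right half-plane). Unstable.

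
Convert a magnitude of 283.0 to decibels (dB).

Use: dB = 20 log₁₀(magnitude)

dB = 20 log₁₀(283.0) = 49.0 dB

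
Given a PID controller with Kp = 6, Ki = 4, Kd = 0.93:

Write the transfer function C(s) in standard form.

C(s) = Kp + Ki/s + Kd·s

Substituting values: C(s) = 6 + 4/s + 0.93s = (0.93s² + 6s + 4)/s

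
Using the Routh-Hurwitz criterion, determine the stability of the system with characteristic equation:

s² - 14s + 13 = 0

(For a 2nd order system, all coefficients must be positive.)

Coefficients: 1, -14, 13. b=-14 not positive, so system is unstable.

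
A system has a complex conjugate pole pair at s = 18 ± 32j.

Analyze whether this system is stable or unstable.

Real part of poles is 18 (> 0, right half-plane). Unstable.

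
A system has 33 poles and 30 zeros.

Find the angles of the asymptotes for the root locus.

n - m = 33 - 30 = 3. Angles: θk = (2k + 1)·180°/3 = 60°, 180°, 300°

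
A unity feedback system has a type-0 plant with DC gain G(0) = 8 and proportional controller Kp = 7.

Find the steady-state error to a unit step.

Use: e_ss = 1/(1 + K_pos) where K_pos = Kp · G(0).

K_pos = Kp · G(0) = 7 × 8 = 56. e_ss = 1/(1 + 56) = 0.0175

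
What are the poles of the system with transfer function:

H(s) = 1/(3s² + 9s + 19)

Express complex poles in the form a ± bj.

Discriminant = 9² - 4×3×19 = 81 - 228 = -147 < 0, so the poles are a complex conjugate pair s = (-9 ± j√147)/(2×3). Real part = -9/(2×3) = -9/6 = -1.5; imaginary part = ±√147/(2×3) ≈ 2.0207. Poles: s = -1.5 ± 2.0207j.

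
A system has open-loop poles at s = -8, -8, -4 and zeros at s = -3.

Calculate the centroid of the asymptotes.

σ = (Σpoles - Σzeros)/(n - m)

σ = (Σpoles - Σzeros)/(n - m) = (-20 - (-3))/(3 - 1) = -17/2 = -8.5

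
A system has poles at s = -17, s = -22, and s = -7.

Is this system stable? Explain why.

All poles are in the left half-plane. System is stable.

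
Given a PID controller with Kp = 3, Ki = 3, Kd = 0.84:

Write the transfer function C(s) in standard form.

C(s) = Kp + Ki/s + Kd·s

Substituting values: C(s) = 3 + 3/s + 0.84s = (0.84s² + 3s + 3)/s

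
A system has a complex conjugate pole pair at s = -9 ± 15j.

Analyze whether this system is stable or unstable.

Real part of poles is -9 (< 0, left half-plane). Stable.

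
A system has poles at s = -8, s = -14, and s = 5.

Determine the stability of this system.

Pole(s) at s = 5 are not in the left half-plane. System is unstable.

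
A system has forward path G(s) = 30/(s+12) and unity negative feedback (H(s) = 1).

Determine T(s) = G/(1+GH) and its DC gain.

T(s) = G/(1+GH) = [30/(s+12)] / [1 + 30/(s+12)] = 30/(s+12+30) = 30/(s+42). DC gain = 30/42 = 0.7143.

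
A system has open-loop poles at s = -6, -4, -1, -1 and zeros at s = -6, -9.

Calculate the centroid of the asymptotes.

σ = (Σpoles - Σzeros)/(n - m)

σ = (Σpoles - Σzeros)/(n - m) = (-12 - (-15))/(4 - 2) = 3/2 = 1.5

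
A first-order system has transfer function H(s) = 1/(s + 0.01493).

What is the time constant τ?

For H(s) = 1/(s + 1/τ), the pole is at -1/τ = -0.01493, so τ = 1/0.01493 = 66.98 s.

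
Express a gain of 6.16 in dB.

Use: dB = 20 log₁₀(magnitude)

dB = 20 log₁₀(6.16) = 15.8 dB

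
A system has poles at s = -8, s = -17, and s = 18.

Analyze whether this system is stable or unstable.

Pole(s) at s = 18 are not in the left half-plane. System is unstable.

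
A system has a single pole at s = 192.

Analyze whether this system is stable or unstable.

Pole at s = 192 is in the right half-plane. Unstable.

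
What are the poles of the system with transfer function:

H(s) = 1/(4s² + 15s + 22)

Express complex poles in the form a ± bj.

Discriminant = 15² - 4×4×22 = 225 - 352 = -127 < 0, so the poles are a complex conjugate pair s = (-15 ± j√127)/(2×4). Real part = -15/(2×4) = -15/8 = -1.875; imaginary part = ±√127/(2×4) ≈ 1.4087. Poles: s = -1.875 ± 1.4087j.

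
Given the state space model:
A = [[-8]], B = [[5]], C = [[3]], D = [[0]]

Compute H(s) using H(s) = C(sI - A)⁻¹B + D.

(sI - A)⁻¹ = 1/(s + 8). H(s) = 3 × 5/(s + 8) + 0 = 15/(s + 8).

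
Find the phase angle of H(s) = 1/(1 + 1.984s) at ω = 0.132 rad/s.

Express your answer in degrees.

Phase = -arctan(ωτ) = -arctan(0.132 × 1.984) = -14.7°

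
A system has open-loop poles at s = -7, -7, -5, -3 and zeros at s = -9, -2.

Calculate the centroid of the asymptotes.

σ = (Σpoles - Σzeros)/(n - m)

σ = (Σpoles - Σzeros)/(n - m) = (-22 - (-11))/(4 - 2) = -11/2 = -5.5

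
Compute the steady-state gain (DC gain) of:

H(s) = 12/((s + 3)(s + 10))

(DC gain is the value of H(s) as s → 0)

DC gain = H(0) = 12/(3 × 10) = 12/30 = 0.4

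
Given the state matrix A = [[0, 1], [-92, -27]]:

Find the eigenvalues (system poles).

det(A - λI) = λ² - (-27)λ + 92 = (λ - (-4))(λ - (-23)). Eigenvalues: -4, -23.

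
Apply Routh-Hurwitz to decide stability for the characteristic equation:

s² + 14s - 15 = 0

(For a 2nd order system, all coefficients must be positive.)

Coefficients: 1, 14, -15. c=-15 not positive, so system is unstable.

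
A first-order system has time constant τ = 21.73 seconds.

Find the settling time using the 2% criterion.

For first-order system, 2% settling time ≈ 4τ = 4 × 21.73 = 86.92 s.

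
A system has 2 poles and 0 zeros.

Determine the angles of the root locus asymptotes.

n - m = 2 - 0 = 2. Angles: θk = (2k + 1)·180°/2 = 90°, 270°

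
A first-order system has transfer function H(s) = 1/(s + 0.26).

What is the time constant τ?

For H(s) = 1/(s + 1/τ), the pole is at -1/τ = -0.26, so τ = 1/0.26 = 3.8462 s.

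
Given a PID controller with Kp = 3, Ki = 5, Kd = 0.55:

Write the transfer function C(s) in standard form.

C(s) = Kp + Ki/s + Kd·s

Substituting values: C(s) = 3 + 5/s + 0.55s = (0.55s² + 3s + 5)/s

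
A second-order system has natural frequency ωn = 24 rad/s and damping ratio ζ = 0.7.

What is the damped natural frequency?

ωd = ωn√(1 - ζ²) = 24√(1 - 0.7²) = 17.14 rad/s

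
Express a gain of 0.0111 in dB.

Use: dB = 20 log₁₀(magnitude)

dB = 20 log₁₀(0.0111) = -39.1 dB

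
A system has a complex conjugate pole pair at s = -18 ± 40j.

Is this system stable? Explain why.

Real part of poles is -18 (< 0, left half-plane). Stable.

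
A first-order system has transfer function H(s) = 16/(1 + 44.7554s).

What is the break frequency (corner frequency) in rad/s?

Corner frequency = 1/τ = 1/44.7554 = 0.022 rad/s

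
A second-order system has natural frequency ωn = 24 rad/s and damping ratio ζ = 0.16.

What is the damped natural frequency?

ωd = ωn√(1 - ζ²) = 24√(1 - 0.16²) = 23.69 rad/s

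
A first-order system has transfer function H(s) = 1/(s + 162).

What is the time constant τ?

For H(s) = 1/(s + 1/τ), the pole is at -1/τ = -162, so τ = 1/162 = 0.0062 s.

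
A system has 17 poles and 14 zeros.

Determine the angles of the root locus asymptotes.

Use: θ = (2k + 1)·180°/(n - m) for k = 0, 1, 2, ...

n - m = 17 - 14 = 3. Angles: θk = (2k + 1)·180°/3 = 60°, 180°, 300°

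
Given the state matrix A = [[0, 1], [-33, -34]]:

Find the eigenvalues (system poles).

det(A - λI) = λ² - (-34)λ + 33 = (λ - (-1))(λ - (-33)). Eigenvalues: -1, -33.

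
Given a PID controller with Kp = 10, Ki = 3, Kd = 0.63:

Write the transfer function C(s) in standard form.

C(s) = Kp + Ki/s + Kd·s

Substituting values: C(s) = 10 + 3/s + 0.63s = (0.63s² + 10s + 3)/s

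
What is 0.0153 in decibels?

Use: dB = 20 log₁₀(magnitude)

dB = 20 log₁₀(0.0153) = -36.3 dB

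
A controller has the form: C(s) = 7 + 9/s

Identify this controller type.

This is a Proportional-Integral (PI) controller.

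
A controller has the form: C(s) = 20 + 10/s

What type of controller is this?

This is a Proportional-Integral (PI) controller.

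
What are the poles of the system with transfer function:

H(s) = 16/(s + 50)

Pole is where denominator = 0: s + 50 = 0, so s = -50.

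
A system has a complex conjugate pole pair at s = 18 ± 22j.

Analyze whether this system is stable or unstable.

Real part of poles is 18 (> 0, right half-plane). Unstable.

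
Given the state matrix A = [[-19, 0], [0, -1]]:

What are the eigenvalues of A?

For diagonal matrix, eigenvalues are diagonal entries: λ₁ = -19, λ₂ = -1.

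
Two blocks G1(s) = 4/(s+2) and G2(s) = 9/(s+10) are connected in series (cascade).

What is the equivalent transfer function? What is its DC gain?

Series: multiply transfer functions. G_eq = 4/(s+2) × 9/(s+10) = 36/((s+2)(s+10)). DC gain = 36/(2×10) = 1.8.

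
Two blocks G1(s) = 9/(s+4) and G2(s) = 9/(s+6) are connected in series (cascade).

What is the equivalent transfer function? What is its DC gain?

Series: multiply transfer functions. G_eq = 9/(s+4) × 9/(s+6) = 81/((s+4)(s+6)). DC gain = 81/(4×6) = 3.375.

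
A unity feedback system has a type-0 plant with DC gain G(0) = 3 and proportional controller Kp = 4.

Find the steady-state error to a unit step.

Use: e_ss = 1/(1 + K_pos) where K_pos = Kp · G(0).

K_pos = Kp · G(0) = 4 × 3 = 12. e_ss = 1/(1 + 12) = 0.0769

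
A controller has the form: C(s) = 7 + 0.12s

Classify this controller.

This is a Proportional-Derivative (PD) controller.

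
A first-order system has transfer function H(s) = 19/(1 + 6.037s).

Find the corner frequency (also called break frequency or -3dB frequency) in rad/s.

Corner frequency = 1/τ = 1/6.037 = 0.166 rad/s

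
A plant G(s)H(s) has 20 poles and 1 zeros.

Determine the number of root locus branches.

Root locus has n branches where n = number of poles = 20.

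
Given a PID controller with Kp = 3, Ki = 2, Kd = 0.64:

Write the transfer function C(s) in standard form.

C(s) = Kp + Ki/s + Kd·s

Substituting values: C(s) = 3 + 2/s + 0.64s = (0.64s² + 3s + 2)/s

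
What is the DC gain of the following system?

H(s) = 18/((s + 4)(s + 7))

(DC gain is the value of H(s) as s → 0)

DC gain = H(0) = 18/(4 × 7) = 18/28 = 0.6429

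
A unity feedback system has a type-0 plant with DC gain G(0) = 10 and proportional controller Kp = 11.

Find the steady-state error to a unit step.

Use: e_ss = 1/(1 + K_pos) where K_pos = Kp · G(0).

K_pos = Kp · G(0) = 11 × 10 = 110. e_ss = 1/(1 + 110) = 0.0090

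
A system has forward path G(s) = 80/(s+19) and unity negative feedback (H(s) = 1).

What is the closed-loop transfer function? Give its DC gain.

T(s) = G/(1+GH) = [80/(s+19)] / [1 + 80/(s+19)] = 80/(s+19+80) = 80/(s+99). DC gain = 80/99 = 0.8081.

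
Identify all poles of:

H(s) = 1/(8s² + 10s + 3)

Discriminant = 10² - 4×8×3 = 100 - 96 = 4 > 0, so two distinct real poles. Using quadratic formula: s = (-10 ± √4)/(2×8) = (-10 ± √4)/16, with √4 = 2. s₁ = -8/16 = -0.5, s₂ = -12/16 = -0.75. Poles: s₁ = -0.5, s₂ = -0.75.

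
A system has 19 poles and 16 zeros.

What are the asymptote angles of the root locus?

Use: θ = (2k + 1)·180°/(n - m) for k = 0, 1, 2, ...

n - m = 19 - 16 = 3. Angles: θk = (2k + 1)·180°/3 = 60°, 180°, 300°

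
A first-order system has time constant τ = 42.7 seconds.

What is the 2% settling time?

For first-order system, 2% settling time ≈ 4τ = 4 × 42.7 = 170.8 s.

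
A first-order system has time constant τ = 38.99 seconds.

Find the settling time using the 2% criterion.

For first-order system, 2% settling time ≈ 4τ = 4 × 38.99 = 155.96 s.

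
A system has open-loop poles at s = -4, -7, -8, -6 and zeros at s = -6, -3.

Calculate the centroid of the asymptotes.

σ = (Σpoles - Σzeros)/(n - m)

σ = (Σpoles - Σzeros)/(n - m) = (-25 - (-9))/(4 - 2) = -16/2 = -8.0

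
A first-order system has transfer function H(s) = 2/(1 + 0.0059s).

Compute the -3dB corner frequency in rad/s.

Corner frequency = 1/τ = 1/0.0059 = 169.492 rad/s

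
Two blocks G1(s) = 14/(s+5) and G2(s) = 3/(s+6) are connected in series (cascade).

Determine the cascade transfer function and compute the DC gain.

Series: multiply transfer functions. G_eq = 14/(s+5) × 3/(s+6) = 42/((s+5)(s+6)). DC gain = 42/(5×6) = 1.4.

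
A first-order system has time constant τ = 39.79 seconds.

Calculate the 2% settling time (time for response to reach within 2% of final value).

For first-order system, 2% settling time ≈ 4τ = 4 × 39.79 = 159.16 s.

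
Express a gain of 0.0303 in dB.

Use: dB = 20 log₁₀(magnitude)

dB = 20 log₁₀(0.0303) = -30.4 dB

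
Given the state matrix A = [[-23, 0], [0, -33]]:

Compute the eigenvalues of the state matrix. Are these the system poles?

For diagonal matrix, eigenvalues are diagonal entries: λ₁ = -23, λ₂ = -33. Eigenvalues of A = system poles.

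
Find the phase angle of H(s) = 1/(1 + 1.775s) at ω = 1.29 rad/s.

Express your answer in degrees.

Phase = -arctan(ωτ) = -arctan(1.29 × 1.775) = -66.4°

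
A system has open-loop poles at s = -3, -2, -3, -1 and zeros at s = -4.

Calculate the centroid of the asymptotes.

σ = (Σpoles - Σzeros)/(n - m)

σ = (Σpoles - Σzeros)/(n - m) = (-9 - (-4))/(4 - 1) = -5/3 = -1.67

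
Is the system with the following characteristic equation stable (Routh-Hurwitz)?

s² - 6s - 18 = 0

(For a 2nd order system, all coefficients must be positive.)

Coefficients: 1, -6, -18. b=-6, c=-18 not positive, so system is unstable.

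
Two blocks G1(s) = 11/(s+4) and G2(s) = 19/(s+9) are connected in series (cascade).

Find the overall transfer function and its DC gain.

Series: multiply transfer functions. G_eq = 11/(s+4) × 19/(s+9) = 209/((s+4)(s+9)). DC gain = 209/(4×9) = 5.8056.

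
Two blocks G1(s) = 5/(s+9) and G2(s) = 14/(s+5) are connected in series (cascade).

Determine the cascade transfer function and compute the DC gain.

Series: multiply transfer functions. G_eq = 5/(s+9) × 14/(s+5) = 70/((s+9)(s+5)). DC gain = 70/(9×5) = 1.5556.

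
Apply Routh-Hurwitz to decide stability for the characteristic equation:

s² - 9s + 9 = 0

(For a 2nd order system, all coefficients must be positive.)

Coefficients: 1, -9, 9. b=-9 not positive, so system is unstable.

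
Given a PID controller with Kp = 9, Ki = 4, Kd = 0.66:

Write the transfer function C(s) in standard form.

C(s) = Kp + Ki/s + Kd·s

Substituting values: C(s) = 9 + 4/s + 0.66s = (0.66s² + 9s + 4)/s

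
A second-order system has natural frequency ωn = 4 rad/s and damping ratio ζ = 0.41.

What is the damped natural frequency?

ωd = ωn√(1 - ζ²) = 4√(1 - 0.41²) = 3.65 rad/s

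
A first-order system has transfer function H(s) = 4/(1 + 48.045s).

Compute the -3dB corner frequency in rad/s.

Corner frequency = 1/τ = 1/48.045 = 0.021 rad/s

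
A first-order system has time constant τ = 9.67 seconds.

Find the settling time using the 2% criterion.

For first-order system, 2% settling time ≈ 4τ = 4 × 9.67 = 38.68 s.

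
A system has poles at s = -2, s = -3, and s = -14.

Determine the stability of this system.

All poles are in the left half-plane. System is stable.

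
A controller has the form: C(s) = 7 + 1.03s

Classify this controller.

This is a Proportional-Derivative (PD) controller.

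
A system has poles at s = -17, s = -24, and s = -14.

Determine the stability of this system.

All poles are in the left half-plane. System is stable.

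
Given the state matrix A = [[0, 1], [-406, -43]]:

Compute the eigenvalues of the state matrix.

det(A - λI) = λ² - (-43)λ + 406 = (λ - (-29))(λ - (-14)). Eigenvalues: -29, -14.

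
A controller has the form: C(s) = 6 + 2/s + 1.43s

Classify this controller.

This is a Proportional-Integral-Derivative (PID) controller.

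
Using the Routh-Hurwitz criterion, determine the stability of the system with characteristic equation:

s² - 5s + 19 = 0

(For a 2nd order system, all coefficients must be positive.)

Coefficients: 1, -5, 19. b=-5 not positive, so system is unstable.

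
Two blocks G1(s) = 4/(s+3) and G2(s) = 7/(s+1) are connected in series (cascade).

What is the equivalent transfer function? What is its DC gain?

Series: multiply transfer functions. G_eq = 4/(s+3) × 7/(s+1) = 28/((s+3)(s+1)). DC gain = 28/(3×1) = 9.3333.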